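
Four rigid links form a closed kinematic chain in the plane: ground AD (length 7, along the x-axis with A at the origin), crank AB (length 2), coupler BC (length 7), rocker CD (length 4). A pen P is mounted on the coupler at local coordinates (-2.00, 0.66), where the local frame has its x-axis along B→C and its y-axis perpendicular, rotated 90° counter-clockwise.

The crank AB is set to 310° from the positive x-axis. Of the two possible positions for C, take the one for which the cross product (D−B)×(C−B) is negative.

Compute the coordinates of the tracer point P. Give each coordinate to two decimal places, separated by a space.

-0.37 -0.23

A=(0,0), D=(7.00,0)
B = A + 2.00·(cos310°, sin310°) = (1.2856, -1.5321)
|BD| = 5.9162
circle(B,7.00) ∩ circle(D,4.00): a=5.7471, h=3.9964
  candidates: C₊=(5.8017,3.8163) cross=23.644; C₋=(7.8715,-3.9039) cross=-23.644
  mode - wants cross < 0 → take C=(7.8715,-3.9039) (cross=-23.644)
ex = (C−B)/|BC| = (0.9408,-0.3388); ey = (0.3388,0.9408)
P = B + -2.00·ex + 0.66·ey = (-0.3725,-0.2335)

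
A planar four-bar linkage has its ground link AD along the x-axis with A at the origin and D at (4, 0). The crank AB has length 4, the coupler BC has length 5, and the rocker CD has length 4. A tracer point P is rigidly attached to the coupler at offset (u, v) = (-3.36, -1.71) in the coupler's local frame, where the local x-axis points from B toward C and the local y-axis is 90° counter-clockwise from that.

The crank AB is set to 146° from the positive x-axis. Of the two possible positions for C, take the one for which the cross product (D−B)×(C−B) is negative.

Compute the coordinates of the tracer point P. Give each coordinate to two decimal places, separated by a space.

A=(0,0), D=(4.00,0)
B = A + 4.00·(cos146°, sin146°) = (-3.3162, 2.2368)
|BD| = 7.6504
circle(B,5.00) ∩ circle(D,4.00): a=4.4134, h=2.3498
  candidates: C₊=(1.5914,3.1936) cross=17.977; C₋=(0.2174,-1.3007) cross=-17.977
  mode - wants cross < 0 → take C=(0.2174,-1.3007) (cross=-17.977)
ex = (C−B)/|BC| = (0.7067,-0.7075); ey = (0.7075,0.7067)
P = B + -3.36·ex + -1.71·ey = (-6.9005,3.4055)

-6.90 3.41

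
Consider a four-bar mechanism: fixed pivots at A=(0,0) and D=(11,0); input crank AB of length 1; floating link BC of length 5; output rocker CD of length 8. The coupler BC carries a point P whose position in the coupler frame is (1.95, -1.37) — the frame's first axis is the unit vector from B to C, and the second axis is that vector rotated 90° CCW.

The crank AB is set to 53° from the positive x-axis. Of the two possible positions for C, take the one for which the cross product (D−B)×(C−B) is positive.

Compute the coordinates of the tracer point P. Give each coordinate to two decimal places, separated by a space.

A=(0,0), D=(11.00,0)
B = A + 1.00·(cos53°, sin53°) = (0.6018, 0.7986)
|BD| = 10.4288
circle(B,5.00) ∩ circle(D,8.00): a=3.3446, h=3.7167
  candidates: C₊=(4.2212,4.2483) cross=38.761; C₋=(3.6520,-3.1633) cross=-38.761
  mode + wants cross > 0 → take C=(4.2212,4.2483) (cross=38.761)
ex = (C−B)/|BC| = (0.7239,0.6899); ey = (-0.6899,0.7239)
P = B + 1.95·ex + -1.37·ey = (2.9586,1.1523)

2.96 1.15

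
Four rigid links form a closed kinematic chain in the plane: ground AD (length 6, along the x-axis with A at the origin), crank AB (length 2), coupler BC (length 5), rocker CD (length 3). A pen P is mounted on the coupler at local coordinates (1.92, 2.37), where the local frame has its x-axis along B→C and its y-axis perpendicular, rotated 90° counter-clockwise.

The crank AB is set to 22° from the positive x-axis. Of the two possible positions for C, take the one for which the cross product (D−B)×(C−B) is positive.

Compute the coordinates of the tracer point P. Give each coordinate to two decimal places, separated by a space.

A=(0,0), D=(6.00,0)
B = A + 2.00·(cos22°, sin22°) = (1.8544, 0.7492)
|BD| = 4.2128
circle(B,5.00) ∩ circle(D,3.00): a=4.0054, h=2.9928
  candidates: C₊=(6.3281,2.9820) cross=12.608; C₋=(5.2636,-2.9082) cross=-12.608
  mode + wants cross > 0 → take C=(6.3281,2.9820) (cross=12.608)
ex = (C−B)/|BC| = (0.8948,0.4466); ey = (-0.4466,0.8948)
P = B + 1.92·ex + 2.37·ey = (2.5140,3.7272)

2.51 3.73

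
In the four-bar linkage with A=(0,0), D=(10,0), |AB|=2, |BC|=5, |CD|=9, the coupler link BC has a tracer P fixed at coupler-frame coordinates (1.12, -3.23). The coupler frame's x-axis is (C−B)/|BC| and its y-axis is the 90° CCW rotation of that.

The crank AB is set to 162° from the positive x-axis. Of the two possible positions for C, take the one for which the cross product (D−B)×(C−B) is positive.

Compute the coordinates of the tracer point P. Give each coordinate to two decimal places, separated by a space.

1.06 -1.09

A=(0,0), D=(10.00,0)
B = A + 2.00·(cos162°, sin162°) = (-1.9021, 0.6180)
|BD| = 11.9181
circle(B,5.00) ∩ circle(D,9.00): a=3.6097, h=3.4598
  candidates: C₊=(1.8822,3.8860) cross=41.234; C₋=(1.5233,-3.0243) cross=-41.234
  mode + wants cross > 0 → take C=(1.8822,3.8860) (cross=41.234)
ex = (C−B)/|BC| = (0.7569,0.6536); ey = (-0.6536,0.7569)
P = B + 1.12·ex + -3.23·ey = (1.0566,-1.0946)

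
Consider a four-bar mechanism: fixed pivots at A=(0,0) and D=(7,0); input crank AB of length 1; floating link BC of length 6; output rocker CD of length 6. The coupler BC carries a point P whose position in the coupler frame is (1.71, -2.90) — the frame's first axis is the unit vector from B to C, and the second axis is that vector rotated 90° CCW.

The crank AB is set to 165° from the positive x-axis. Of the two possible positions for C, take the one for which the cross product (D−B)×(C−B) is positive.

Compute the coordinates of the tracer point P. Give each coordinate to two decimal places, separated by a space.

2.32 -0.50

A=(0,0), D=(7.00,0)
B = A + 1.00·(cos165°, sin165°) = (-0.9659, 0.2588)
|BD| = 7.9701
circle(B,6.00) ∩ circle(D,6.00): a=3.9851, h=4.4854
  candidates: C₊=(3.1627,4.6125) cross=35.750; C₋=(2.8714,-4.3537) cross=-35.750
  mode + wants cross > 0 → take C=(3.1627,4.6125) (cross=35.750)
ex = (C−B)/|BC| = (0.6881,0.7256); ey = (-0.7256,0.6881)
P = B + 1.71·ex + -2.90·ey = (2.3150,-0.4959)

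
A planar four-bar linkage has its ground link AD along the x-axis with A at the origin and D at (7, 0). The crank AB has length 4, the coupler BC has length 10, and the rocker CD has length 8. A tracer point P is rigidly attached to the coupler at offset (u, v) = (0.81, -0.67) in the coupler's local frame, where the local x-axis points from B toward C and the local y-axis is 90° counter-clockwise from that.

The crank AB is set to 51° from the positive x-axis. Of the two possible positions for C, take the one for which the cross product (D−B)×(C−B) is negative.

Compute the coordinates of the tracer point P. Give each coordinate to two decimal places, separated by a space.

A=(0,0), D=(7.00,0)
B = A + 4.00·(cos51°, sin51°) = (2.5173, 3.1086)
|BD| = 5.4551
circle(B,10.00) ∩ circle(D,8.00): a=6.0272, h=7.9795
  candidates: C₊=(12.0173,6.2311) cross=43.529; C₋=(2.9230,-6.8832) cross=-43.529
  mode - wants cross < 0 → take C=(2.9230,-6.8832) (cross=-43.529)
ex = (C−B)/|BC| = (0.0406,-0.9992); ey = (0.9992,0.0406)
P = B + 0.81·ex + -0.67·ey = (1.8807,2.2721)

1.88 2.27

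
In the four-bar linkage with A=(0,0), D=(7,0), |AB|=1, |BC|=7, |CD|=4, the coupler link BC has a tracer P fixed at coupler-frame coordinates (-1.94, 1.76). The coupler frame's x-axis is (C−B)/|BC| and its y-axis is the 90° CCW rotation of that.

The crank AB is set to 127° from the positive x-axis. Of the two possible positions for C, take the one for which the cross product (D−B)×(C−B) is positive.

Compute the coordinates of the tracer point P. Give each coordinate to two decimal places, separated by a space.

-3.11 1.56

A=(0,0), D=(7.00,0)
B = A + 1.00·(cos127°, sin127°) = (-0.6018, 0.7986)
|BD| = 7.6437
circle(B,7.00) ∩ circle(D,4.00): a=5.9805, h=3.6378
  candidates: C₊=(5.7260,3.7917) cross=27.806; C₋=(4.9658,-3.4442) cross=-27.806
  mode + wants cross > 0 → take C=(5.7260,3.7917) (cross=27.806)
ex = (C−B)/|BC| = (0.9040,0.4276); ey = (-0.4276,0.9040)
P = B + -1.94·ex + 1.76·ey = (-3.1081,1.5601)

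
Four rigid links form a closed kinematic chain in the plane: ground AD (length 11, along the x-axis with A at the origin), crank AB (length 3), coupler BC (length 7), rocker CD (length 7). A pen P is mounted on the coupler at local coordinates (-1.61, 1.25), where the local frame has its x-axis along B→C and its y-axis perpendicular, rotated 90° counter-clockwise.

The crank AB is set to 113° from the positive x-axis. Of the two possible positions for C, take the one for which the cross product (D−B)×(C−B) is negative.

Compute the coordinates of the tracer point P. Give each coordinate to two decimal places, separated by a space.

A=(0,0), D=(11.00,0)
B = A + 3.00·(cos113°, sin113°) = (-1.1722, 2.7615)
|BD| = 12.4815
circle(B,7.00) ∩ circle(D,7.00): a=6.2408, h=3.1706
  candidates: C₊=(5.6154,4.4728) cross=39.574; C₋=(4.2124,-1.7113) cross=-39.574
  mode - wants cross < 0 → take C=(4.2124,-1.7113) (cross=-39.574)
ex = (C−B)/|BC| = (0.7692,-0.6390); ey = (0.6390,0.7692)
P = B + -1.61·ex + 1.25·ey = (-1.6119,4.7518)

-1.61 4.75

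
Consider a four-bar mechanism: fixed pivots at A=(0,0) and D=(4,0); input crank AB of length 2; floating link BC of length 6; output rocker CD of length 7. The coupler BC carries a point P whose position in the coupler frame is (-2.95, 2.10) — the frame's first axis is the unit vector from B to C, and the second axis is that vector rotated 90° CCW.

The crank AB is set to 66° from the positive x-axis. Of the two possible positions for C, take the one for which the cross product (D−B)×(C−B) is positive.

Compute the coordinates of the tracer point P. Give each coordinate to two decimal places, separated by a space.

-2.49 0.35

A=(0,0), D=(4.00,0)
B = A + 2.00·(cos66°, sin66°) = (0.8135, 1.8271)
|BD| = 3.6732
circle(B,6.00) ∩ circle(D,7.00): a=0.0670, h=5.9996
  candidates: C₊=(3.8559,6.9985) cross=22.038; C₋=(-2.1127,-3.4110) cross=-22.038
  mode + wants cross > 0 → take C=(3.8559,6.9985) (cross=22.038)
ex = (C−B)/|BC| = (0.5071,0.8619); ey = (-0.8619,0.5071)
P = B + -2.95·ex + 2.10·ey = (-2.4924,0.3493)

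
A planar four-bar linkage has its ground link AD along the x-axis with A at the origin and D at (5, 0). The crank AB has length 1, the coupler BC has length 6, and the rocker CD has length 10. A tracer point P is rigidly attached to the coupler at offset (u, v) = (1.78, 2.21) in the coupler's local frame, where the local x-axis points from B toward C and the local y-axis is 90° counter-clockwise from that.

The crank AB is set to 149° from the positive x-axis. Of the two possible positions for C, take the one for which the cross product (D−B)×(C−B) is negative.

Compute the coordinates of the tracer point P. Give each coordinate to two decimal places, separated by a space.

0.18 -2.13

A=(0,0), D=(5.00,0)
B = A + 1.00·(cos149°, sin149°) = (-0.8572, 0.5150)
|BD| = 5.8798
circle(B,6.00) ∩ circle(D,10.00): a=-2.5025, h=5.4532
  candidates: C₊=(-2.8724,6.1665) cross=32.064; C₋=(-3.8277,-4.6980) cross=-32.064
  mode - wants cross < 0 → take C=(-3.8277,-4.6980) (cross=-32.064)
ex = (C−B)/|BC| = (-0.4951,-0.8688); ey = (0.8688,-0.4951)
P = B + 1.78·ex + 2.21·ey = (0.1817,-2.1257)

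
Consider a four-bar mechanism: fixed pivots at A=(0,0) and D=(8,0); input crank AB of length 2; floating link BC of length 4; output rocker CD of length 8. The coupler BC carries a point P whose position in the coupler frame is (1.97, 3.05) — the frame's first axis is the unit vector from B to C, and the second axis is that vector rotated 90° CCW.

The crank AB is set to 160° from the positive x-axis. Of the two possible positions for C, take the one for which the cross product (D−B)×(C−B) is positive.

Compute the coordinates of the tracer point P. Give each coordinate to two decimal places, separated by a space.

-2.76 4.21

A=(0,0), D=(8.00,0)
B = A + 2.00·(cos160°, sin160°) = (-1.8794, 0.6840)
|BD| = 9.9030
circle(B,4.00) ∩ circle(D,8.00): a=2.5280, h=3.0999
  candidates: C₊=(0.8567,3.6019) cross=30.698; C₋=(0.4285,-2.5830) cross=-30.698
  mode + wants cross > 0 → take C=(0.8567,3.6019) (cross=30.698)
ex = (C−B)/|BC| = (0.6840,0.7295); ey = (-0.7295,0.6840)
P = B + 1.97·ex + 3.05·ey = (-2.7567,4.2074)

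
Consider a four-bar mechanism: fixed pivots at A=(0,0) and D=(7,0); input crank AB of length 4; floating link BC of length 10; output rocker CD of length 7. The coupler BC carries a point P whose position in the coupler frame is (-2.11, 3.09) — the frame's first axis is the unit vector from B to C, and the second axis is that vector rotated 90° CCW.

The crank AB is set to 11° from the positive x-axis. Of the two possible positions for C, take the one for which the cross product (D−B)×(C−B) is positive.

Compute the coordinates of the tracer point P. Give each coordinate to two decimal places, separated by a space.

1.73 3.79

A=(0,0), D=(7.00,0)
B = A + 4.00·(cos11°, sin11°) = (3.9265, 0.7632)
|BD| = 3.1668
circle(B,10.00) ∩ circle(D,7.00): a=9.6356, h=2.6749
  candidates: C₊=(13.9228,1.0370) cross=8.471; C₋=(12.6334,-4.1551) cross=-8.471
  mode + wants cross > 0 → take C=(13.9228,1.0370) (cross=8.471)
ex = (C−B)/|BC| = (0.9996,0.0274); ey = (-0.0274,0.9996)
P = B + -2.11·ex + 3.09·ey = (1.7327,3.7943)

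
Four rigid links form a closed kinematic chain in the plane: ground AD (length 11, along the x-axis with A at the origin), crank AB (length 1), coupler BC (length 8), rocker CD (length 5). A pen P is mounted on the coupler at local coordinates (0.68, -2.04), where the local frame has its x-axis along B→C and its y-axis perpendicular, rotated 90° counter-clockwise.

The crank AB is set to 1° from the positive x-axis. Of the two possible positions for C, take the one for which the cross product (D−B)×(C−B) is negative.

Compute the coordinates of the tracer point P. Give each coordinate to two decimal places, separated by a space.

A=(0,0), D=(11.00,0)
B = A + 1.00·(cos1°, sin1°) = (0.9998, 0.0175)
|BD| = 10.0002
circle(B,8.00) ∩ circle(D,5.00): a=6.9501, h=3.9619
  candidates: C₊=(7.9568,3.9672) cross=39.620; C₋=(7.9430,-3.9566) cross=-39.620
  mode - wants cross < 0 → take C=(7.9430,-3.9566) (cross=-39.620)
ex = (C−B)/|BC| = (0.8679,-0.4968); ey = (0.4968,0.8679)
P = B + 0.68·ex + -2.04·ey = (0.5766,-2.0908)

0.58 -2.09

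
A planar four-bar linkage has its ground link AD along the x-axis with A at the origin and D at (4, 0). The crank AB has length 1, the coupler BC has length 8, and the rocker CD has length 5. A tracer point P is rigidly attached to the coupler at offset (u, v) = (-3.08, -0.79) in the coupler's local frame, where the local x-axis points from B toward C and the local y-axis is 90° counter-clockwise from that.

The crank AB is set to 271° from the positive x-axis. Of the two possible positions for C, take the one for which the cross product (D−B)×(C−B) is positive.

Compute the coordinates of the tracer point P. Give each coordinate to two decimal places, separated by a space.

-1.56 -3.76

A=(0,0), D=(4.00,0)
B = A + 1.00·(cos271°, sin271°) = (0.0175, -0.9998)
|BD| = 4.1061
circle(B,8.00) ∩ circle(D,5.00): a=6.8021, h=4.2109
  candidates: C₊=(5.5894,4.7407) cross=17.291; C₋=(7.6401,-3.4277) cross=-17.291
  mode + wants cross > 0 → take C=(5.5894,4.7407) (cross=17.291)
ex = (C−B)/|BC| = (0.6965,0.7176); ey = (-0.7176,0.6965)
P = B + -3.08·ex + -0.79·ey = (-1.5609,-3.7602)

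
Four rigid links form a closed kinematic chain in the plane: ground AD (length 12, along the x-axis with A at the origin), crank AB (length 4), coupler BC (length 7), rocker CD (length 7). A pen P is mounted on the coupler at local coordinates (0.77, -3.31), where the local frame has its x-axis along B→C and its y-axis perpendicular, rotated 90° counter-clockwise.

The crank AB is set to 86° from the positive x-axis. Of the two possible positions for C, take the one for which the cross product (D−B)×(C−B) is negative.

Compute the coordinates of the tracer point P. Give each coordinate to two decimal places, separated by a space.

A=(0,0), D=(12.00,0)
B = A + 4.00·(cos86°, sin86°) = (0.2790, 3.9903)
|BD| = 12.3816
circle(B,7.00) ∩ circle(D,7.00): a=6.1908, h=3.2671
  candidates: C₊=(7.1924,5.0879) cross=40.452; C₋=(5.0866,-1.0977) cross=-40.452
  mode - wants cross < 0 → take C=(5.0866,-1.0977) (cross=-40.452)
ex = (C−B)/|BC| = (0.6868,-0.7268); ey = (0.7268,0.6868)
P = B + 0.77·ex + -3.31·ey = (-1.5980,1.1573)

-1.60 1.16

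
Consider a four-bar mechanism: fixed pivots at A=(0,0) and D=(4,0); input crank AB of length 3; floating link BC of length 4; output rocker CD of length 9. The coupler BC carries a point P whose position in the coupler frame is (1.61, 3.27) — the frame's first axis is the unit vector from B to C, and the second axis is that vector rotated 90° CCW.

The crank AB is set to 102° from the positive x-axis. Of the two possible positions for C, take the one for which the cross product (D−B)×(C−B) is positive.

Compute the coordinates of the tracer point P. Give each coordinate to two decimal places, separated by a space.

A=(0,0), D=(4.00,0)
B = A + 3.00·(cos102°, sin102°) = (-0.6237, 2.9344)
|BD| = 5.4763
circle(B,4.00) ∩ circle(D,9.00): a=-3.1965, h=2.4046
  candidates: C₊=(-2.0341,6.6776) cross=13.169; C₋=(-4.6111,2.6170) cross=-13.169
  mode + wants cross > 0 → take C=(-2.0341,6.6776) (cross=13.169)
ex = (C−B)/|BC| = (-0.3526,0.9358); ey = (-0.9358,-0.3526)
P = B + 1.61·ex + 3.27·ey = (-4.2514,3.2881)

-4.25 3.29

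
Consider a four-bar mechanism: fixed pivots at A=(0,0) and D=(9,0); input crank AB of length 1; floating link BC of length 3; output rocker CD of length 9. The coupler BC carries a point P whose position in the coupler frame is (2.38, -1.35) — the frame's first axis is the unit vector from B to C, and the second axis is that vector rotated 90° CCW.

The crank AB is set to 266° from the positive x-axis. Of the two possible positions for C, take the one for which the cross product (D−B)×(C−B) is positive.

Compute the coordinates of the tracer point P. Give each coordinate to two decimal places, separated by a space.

A=(0,0), D=(9.00,0)
B = A + 1.00·(cos266°, sin266°) = (-0.0698, -0.9976)
|BD| = 9.1245
circle(B,3.00) ∩ circle(D,9.00): a=0.6168, h=2.9359
  candidates: C₊=(0.2224,1.9882) cross=26.789; C₋=(0.8643,-3.8484) cross=-26.789
  mode + wants cross > 0 → take C=(0.2224,1.9882) (cross=26.789)
ex = (C−B)/|BC| = (0.0974,0.9952); ey = (-0.9952,0.0974)
P = B + 2.38·ex + -1.35·ey = (1.5056,1.2397)

1.51 1.24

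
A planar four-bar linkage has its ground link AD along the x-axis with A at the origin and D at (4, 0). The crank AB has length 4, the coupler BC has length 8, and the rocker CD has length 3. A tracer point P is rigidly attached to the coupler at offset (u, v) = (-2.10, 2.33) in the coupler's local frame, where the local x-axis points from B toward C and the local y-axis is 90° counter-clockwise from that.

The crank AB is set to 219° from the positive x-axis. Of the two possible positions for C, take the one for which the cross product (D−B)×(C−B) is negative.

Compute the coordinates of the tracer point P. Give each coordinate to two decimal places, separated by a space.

A=(0,0), D=(4.00,0)
B = A + 4.00·(cos219°, sin219°) = (-3.1086, -2.5173)
|BD| = 7.5411
circle(B,8.00) ∩ circle(D,3.00): a=7.4172, h=2.9974
  candidates: C₊=(2.8826,2.7842) cross=22.604; C₋=(4.8838,-2.8669) cross=-22.604
  mode - wants cross < 0 → take C=(4.8838,-2.8669) (cross=-22.604)
ex = (C−B)/|BC| = (0.9990,-0.0437); ey = (0.0437,0.9990)
P = B + -2.10·ex + 2.33·ey = (-5.1048,-0.0977)

-5.10 -0.10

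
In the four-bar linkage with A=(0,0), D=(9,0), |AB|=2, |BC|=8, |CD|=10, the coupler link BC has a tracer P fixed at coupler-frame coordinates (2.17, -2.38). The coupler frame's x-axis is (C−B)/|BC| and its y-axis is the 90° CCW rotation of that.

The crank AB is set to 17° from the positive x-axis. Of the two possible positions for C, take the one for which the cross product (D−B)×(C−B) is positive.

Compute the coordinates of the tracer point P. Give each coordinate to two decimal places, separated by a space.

4.69 2.21

A=(0,0), D=(9.00,0)
B = A + 2.00·(cos17°, sin17°) = (1.9126, 0.5847)
|BD| = 7.1115
circle(B,8.00) ∩ circle(D,10.00): a=1.0246, h=7.9341
  candidates: C₊=(3.5861,8.4077) cross=56.423; C₋=(2.2814,-7.4068) cross=-56.423
  mode + wants cross > 0 → take C=(3.5861,8.4077) (cross=56.423)
ex = (C−B)/|BC| = (0.2092,0.9779); ey = (-0.9779,0.2092)
P = B + 2.17·ex + -2.38·ey = (4.6939,2.2089)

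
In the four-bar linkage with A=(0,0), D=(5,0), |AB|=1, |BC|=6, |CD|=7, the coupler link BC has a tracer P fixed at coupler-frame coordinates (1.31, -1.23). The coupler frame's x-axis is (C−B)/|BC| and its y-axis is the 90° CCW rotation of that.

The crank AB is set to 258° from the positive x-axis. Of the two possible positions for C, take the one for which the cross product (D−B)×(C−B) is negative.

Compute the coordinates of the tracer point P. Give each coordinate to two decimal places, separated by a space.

-0.79 -2.68

A=(0,0), D=(5.00,0)
B = A + 1.00·(cos258°, sin258°) = (-0.2079, -0.9781)
|BD| = 5.2990
circle(B,6.00) ∩ circle(D,7.00): a=1.4228, h=5.8289
  candidates: C₊=(0.1145,5.0132) cross=30.887; C₋=(2.2664,-6.4442) cross=-30.887
  mode - wants cross < 0 → take C=(2.2664,-6.4442) (cross=-30.887)
ex = (C−B)/|BC| = (0.4124,-0.9110); ey = (0.9110,0.4124)
P = B + 1.31·ex + -1.23·ey = (-0.7882,-2.6788)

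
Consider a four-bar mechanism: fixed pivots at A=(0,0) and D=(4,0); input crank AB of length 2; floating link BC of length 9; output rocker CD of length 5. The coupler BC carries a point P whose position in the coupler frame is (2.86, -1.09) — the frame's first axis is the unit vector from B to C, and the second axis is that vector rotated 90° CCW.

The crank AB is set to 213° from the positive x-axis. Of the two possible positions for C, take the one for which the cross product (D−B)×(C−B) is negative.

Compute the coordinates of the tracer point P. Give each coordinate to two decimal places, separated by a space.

0.64 -3.09

A=(0,0), D=(4.00,0)
B = A + 2.00·(cos213°, sin213°) = (-1.6773, -1.0893)
|BD| = 5.7809
circle(B,9.00) ∩ circle(D,5.00): a=7.7340, h=4.6028
  candidates: C₊=(5.0508,4.8883) cross=26.608; C₋=(6.7854,-4.1523) cross=-26.608
  mode - wants cross < 0 → take C=(6.7854,-4.1523) (cross=-26.608)
ex = (C−B)/|BC| = (0.9403,-0.3403); ey = (0.3403,0.9403)
P = B + 2.86·ex + -1.09·ey = (0.6410,-3.0876)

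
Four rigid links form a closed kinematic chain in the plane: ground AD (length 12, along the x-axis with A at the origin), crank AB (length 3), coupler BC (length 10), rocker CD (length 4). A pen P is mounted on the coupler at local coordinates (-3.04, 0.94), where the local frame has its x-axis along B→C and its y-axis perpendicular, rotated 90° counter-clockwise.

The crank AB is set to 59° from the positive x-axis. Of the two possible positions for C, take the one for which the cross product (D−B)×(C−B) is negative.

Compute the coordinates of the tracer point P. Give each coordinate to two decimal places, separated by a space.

A=(0,0), D=(12.00,0)
B = A + 3.00·(cos59°, sin59°) = (1.5451, 2.5715)
|BD| = 10.7665
circle(B,10.00) ∩ circle(D,4.00): a=9.2842, h=3.7152
  candidates: C₊=(11.4480,3.9617) cross=40.000; C₋=(9.6733,-3.2537) cross=-40.000
  mode - wants cross < 0 → take C=(9.6733,-3.2537) (cross=-40.000)
ex = (C−B)/|BC| = (0.8128,-0.5825); ey = (0.5825,0.8128)
P = B + -3.04·ex + 0.94·ey = (-0.3783,5.1064)

-0.38 5.11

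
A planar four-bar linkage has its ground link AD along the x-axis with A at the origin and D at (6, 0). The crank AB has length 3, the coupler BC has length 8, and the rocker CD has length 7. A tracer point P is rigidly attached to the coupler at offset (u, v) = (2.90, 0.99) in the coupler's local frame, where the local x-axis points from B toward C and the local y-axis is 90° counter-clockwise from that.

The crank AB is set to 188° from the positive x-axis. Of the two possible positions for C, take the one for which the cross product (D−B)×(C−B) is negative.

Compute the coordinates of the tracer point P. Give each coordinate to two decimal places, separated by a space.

-0.23 -1.80

A=(0,0), D=(6.00,0)
B = A + 3.00·(cos188°, sin188°) = (-2.9708, -0.4175)
|BD| = 8.9805
circle(B,8.00) ∩ circle(D,7.00): a=5.3254, h=5.9699
  candidates: C₊=(2.0713,5.7935) cross=53.613; C₋=(2.6264,-6.1334) cross=-53.613
  mode - wants cross < 0 → take C=(2.6264,-6.1334) (cross=-53.613)
ex = (C−B)/|BC| = (0.6996,-0.7145); ey = (0.7145,0.6996)
P = B + 2.90·ex + 0.99·ey = (-0.2345,-1.7969)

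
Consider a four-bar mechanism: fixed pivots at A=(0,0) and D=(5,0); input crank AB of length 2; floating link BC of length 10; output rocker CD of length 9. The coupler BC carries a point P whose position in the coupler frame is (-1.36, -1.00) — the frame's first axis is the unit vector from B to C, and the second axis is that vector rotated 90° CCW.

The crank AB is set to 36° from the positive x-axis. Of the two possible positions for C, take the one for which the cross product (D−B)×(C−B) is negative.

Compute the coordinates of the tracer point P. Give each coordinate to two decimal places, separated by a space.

A=(0,0), D=(5.00,0)
B = A + 2.00·(cos36°, sin36°) = (1.6180, 1.1756)
|BD| = 3.5805
circle(B,10.00) ∩ circle(D,9.00): a=4.4435, h=8.9585
  candidates: C₊=(8.7566,8.1785) cross=32.076; C₋=(2.8739,-8.7453) cross=-32.076
  mode - wants cross < 0 → take C=(2.8739,-8.7453) (cross=-32.076)
ex = (C−B)/|BC| = (0.1256,-0.9921); ey = (0.9921,0.1256)
P = B + -1.36·ex + -1.00·ey = (0.4552,2.3992)

0.46 2.40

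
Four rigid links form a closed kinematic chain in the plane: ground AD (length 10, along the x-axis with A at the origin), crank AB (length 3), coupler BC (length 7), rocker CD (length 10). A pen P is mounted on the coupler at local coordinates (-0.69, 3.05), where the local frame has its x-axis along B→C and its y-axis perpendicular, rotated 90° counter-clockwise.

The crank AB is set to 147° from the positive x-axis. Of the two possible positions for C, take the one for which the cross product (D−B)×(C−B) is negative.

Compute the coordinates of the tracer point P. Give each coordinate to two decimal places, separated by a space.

-0.23 3.77

A=(0,0), D=(10.00,0)
B = A + 3.00·(cos147°, sin147°) = (-2.5160, 1.6339)
|BD| = 12.6222
circle(B,7.00) ∩ circle(D,10.00): a=4.2909, h=5.5307
  candidates: C₊=(2.4547,6.5626) cross=69.810; C₋=(1.0228,-4.4057) cross=-69.810
  mode - wants cross < 0 → take C=(1.0228,-4.4057) (cross=-69.810)
ex = (C−B)/|BC| = (0.5055,-0.8628); ey = (0.8628,0.5055)
P = B + -0.69·ex + 3.05·ey = (-0.2333,3.7712)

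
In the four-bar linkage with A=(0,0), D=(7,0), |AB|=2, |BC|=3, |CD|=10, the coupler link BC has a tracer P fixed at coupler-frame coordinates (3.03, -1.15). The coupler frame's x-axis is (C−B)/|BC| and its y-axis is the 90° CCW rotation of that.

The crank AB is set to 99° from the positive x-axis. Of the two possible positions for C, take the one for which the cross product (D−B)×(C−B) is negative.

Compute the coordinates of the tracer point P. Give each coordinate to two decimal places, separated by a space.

-3.53 1.61

A=(0,0), D=(7.00,0)
B = A + 2.00·(cos99°, sin99°) = (-0.3129, 1.9754)
|BD| = 7.5750
circle(B,3.00) ∩ circle(D,10.00): a=-2.2191, h=2.0188
  candidates: C₊=(-1.9288,4.5030) cross=15.292; C₋=(-2.9817,0.6052) cross=-15.292
  mode - wants cross < 0 → take C=(-2.9817,0.6052) (cross=-15.292)
ex = (C−B)/|BC| = (-0.8896,-0.4567); ey = (0.4567,-0.8896)
P = B + 3.03·ex + -1.15·ey = (-3.5336,1.6145)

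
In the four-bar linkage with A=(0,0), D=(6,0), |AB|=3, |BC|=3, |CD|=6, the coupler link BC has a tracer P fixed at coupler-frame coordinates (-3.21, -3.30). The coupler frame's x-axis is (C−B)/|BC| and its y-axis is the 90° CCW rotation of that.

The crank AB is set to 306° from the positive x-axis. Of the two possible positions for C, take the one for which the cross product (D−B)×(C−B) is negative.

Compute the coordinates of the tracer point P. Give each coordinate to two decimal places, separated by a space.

A=(0,0), D=(6.00,0)
B = A + 3.00·(cos306°, sin306°) = (1.7634, -2.4271)
|BD| = 4.8826
circle(B,3.00) ∩ circle(D,6.00): a=-0.3236, h=2.9825
  candidates: C₊=(0.0000,0.0000) cross=14.562; C₋=(2.9651,-5.1758) cross=-14.562
  mode - wants cross < 0 → take C=(2.9651,-5.1758) (cross=-14.562)
ex = (C−B)/|BC| = (0.4006,-0.9163); ey = (0.9163,0.4006)
P = B + -3.21·ex + -3.30·ey = (-2.5462,-0.8078)

-2.55 -0.81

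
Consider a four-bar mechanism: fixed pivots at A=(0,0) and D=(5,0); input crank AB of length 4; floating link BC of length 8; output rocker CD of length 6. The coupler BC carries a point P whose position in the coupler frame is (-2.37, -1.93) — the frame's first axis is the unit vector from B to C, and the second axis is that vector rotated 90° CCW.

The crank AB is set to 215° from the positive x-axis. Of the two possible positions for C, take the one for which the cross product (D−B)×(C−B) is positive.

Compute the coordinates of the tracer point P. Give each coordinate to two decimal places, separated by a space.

A=(0,0), D=(5.00,0)
B = A + 4.00·(cos215°, sin215°) = (-3.2766, -2.2943)
|BD| = 8.5887
circle(B,8.00) ∩ circle(D,6.00): a=5.9244, h=5.3760
  candidates: C₊=(0.9964,4.4689) cross=46.173; C₋=(3.8686,-5.8924) cross=-46.173
  mode + wants cross > 0 → take C=(0.9964,4.4689) (cross=46.173)
ex = (C−B)/|BC| = (0.5341,0.8454); ey = (-0.8454,0.5341)
P = B + -2.37·ex + -1.93·ey = (-2.9109,-5.3288)

-2.91 -5.33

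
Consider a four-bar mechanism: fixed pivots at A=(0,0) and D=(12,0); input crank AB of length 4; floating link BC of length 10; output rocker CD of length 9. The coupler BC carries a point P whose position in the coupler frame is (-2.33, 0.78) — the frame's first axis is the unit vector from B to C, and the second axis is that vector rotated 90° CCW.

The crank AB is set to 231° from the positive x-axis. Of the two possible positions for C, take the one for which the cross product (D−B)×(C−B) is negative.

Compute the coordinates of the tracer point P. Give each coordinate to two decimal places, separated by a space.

A=(0,0), D=(12.00,0)
B = A + 4.00·(cos231°, sin231°) = (-2.5173, -3.1086)
|BD| = 14.8464
circle(B,10.00) ∩ circle(D,9.00): a=8.0631, h=5.9150
  candidates: C₊=(4.1286,4.3635) cross=87.816; C₋=(6.6056,-7.2042) cross=-87.816
  mode - wants cross < 0 → take C=(6.6056,-7.2042) (cross=-87.816)
ex = (C−B)/|BC| = (0.9123,-0.4096); ey = (0.4096,0.9123)
P = B + -2.33·ex + 0.78·ey = (-4.3234,-1.4427)

-4.32 -1.44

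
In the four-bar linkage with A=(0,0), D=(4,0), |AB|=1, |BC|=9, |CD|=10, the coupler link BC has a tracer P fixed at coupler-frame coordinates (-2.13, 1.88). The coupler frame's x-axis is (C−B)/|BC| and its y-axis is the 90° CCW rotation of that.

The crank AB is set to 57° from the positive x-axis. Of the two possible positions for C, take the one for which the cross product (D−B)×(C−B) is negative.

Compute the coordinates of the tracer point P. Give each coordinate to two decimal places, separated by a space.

A=(0,0), D=(4.00,0)
B = A + 1.00·(cos57°, sin57°) = (0.5446, 0.8387)
|BD| = 3.5557
circle(B,9.00) ∩ circle(D,10.00): a=-0.8939, h=8.9555
  candidates: C₊=(1.7882,9.7523) cross=31.843; C₋=(-2.4364,-7.6533) cross=-31.843
  mode - wants cross < 0 → take C=(-2.4364,-7.6533) (cross=-31.843)
ex = (C−B)/|BC| = (-0.3312,-0.9436); ey = (0.9436,-0.3312)
P = B + -2.13·ex + 1.88·ey = (3.0240,2.2257)

3.02 2.23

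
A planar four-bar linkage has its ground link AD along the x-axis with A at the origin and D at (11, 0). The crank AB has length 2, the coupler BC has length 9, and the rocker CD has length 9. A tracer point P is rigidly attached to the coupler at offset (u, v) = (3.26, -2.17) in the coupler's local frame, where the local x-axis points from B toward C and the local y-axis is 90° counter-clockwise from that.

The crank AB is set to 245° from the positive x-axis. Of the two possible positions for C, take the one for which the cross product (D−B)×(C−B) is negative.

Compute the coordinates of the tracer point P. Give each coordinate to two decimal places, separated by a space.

0.29 -5.56

A=(0,0), D=(11.00,0)
B = A + 2.00·(cos245°, sin245°) = (-0.8452, -1.8126)
|BD| = 11.9831
circle(B,9.00) ∩ circle(D,9.00): a=5.9916, h=6.7157
  candidates: C₊=(4.0615,5.7322) cross=80.476; C₋=(6.0932,-7.5448) cross=-80.476
  mode - wants cross < 0 → take C=(6.0932,-7.5448) (cross=-80.476)
ex = (C−B)/|BC| = (0.7709,-0.6369); ey = (0.6369,0.7709)
P = B + 3.26·ex + -2.17·ey = (0.2859,-5.5619)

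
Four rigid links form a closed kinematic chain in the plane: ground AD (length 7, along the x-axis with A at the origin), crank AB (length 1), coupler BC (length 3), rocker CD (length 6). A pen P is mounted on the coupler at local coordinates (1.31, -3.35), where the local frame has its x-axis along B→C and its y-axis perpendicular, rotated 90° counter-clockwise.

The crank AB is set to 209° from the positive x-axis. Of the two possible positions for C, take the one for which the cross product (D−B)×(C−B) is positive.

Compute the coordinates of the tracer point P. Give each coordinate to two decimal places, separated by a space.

A=(0,0), D=(7.00,0)
B = A + 1.00·(cos209°, sin209°) = (-0.8746, -0.4848)
|BD| = 7.8895
circle(B,3.00) ∩ circle(D,6.00): a=2.2336, h=2.0027
  candidates: C₊=(1.2317,1.6514) cross=15.800; C₋=(1.4779,-2.3465) cross=-15.800
  mode + wants cross > 0 → take C=(1.2317,1.6514) (cross=15.800)
ex = (C−B)/|BC| = (0.7021,0.7121); ey = (-0.7121,0.7021)
P = B + 1.31·ex + -3.35·ey = (2.4306,-1.9041)

2.43 -1.90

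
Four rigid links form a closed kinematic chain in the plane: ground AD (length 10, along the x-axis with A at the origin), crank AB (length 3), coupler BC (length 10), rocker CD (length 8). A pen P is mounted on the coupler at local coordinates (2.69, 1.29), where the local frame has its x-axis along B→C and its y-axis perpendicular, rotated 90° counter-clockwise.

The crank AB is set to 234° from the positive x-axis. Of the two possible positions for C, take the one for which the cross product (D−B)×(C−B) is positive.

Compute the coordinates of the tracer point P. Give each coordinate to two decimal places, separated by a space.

-1.18 0.50

A=(0,0), D=(10.00,0)
B = A + 3.00·(cos234°, sin234°) = (-1.7634, -2.4271)
|BD| = 12.0111
circle(B,10.00) ∩ circle(D,8.00): a=7.5042, h=6.6096
  candidates: C₊=(4.2504,5.5626) cross=79.389; C₋=(6.9216,-7.3840) cross=-79.389
  mode + wants cross > 0 → take C=(4.2504,5.5626) (cross=79.389)
ex = (C−B)/|BC| = (0.6014,0.7990); ey = (-0.7990,0.6014)
P = B + 2.69·ex + 1.29·ey = (-1.1763,0.4979)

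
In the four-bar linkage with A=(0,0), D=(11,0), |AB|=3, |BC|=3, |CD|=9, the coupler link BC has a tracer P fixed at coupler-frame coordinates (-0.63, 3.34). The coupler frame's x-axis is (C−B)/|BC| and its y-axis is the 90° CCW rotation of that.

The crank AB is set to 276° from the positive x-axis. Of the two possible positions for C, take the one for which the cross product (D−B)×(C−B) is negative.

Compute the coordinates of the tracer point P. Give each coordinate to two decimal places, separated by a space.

A=(0,0), D=(11.00,0)
B = A + 3.00·(cos276°, sin276°) = (0.3136, -2.9836)
|BD| = 11.0951
circle(B,3.00) ∩ circle(D,9.00): a=2.3029, h=1.9227
  candidates: C₊=(2.0146,-0.5124) cross=21.333; C₋=(3.0487,-4.2162) cross=-21.333
  mode - wants cross < 0 → take C=(3.0487,-4.2162) (cross=-21.333)
ex = (C−B)/|BC| = (0.9117,-0.4109); ey = (0.4109,0.9117)
P = B + -0.63·ex + 3.34·ey = (1.1115,0.3203)

1.11 0.32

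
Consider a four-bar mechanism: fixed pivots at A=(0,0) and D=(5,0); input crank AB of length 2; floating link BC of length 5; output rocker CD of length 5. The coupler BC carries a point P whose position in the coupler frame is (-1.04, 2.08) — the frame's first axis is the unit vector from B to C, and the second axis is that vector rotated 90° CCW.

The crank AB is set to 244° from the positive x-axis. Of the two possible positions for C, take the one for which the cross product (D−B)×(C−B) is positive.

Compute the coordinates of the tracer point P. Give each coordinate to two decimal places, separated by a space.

-3.19 -2.03

A=(0,0), D=(5.00,0)
B = A + 2.00·(cos244°, sin244°) = (-0.8767, -1.7976)
|BD| = 6.1455
circle(B,5.00) ∩ circle(D,5.00): a=3.0728, h=3.9444
  candidates: C₊=(0.9079,2.8731) cross=24.240; C₋=(3.2154,-4.6707) cross=-24.240
  mode + wants cross > 0 → take C=(0.9079,2.8731) (cross=24.240)
ex = (C−B)/|BC| = (0.3569,0.9341); ey = (-0.9341,0.3569)
P = B + -1.04·ex + 2.08·ey = (-3.1909,-2.0267)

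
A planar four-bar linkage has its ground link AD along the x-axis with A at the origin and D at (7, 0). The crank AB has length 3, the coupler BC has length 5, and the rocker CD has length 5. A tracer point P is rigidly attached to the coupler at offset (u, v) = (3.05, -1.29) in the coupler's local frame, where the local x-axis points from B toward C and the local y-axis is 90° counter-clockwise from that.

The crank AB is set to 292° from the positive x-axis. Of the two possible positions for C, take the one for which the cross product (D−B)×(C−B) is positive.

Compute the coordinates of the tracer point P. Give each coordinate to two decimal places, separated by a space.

3.17 -0.18

A=(0,0), D=(7.00,0)
B = A + 3.00·(cos292°, sin292°) = (1.1238, -2.7816)
|BD| = 6.5013
circle(B,5.00) ∩ circle(D,5.00): a=3.2506, h=3.7991
  candidates: C₊=(2.4365,2.0431) cross=24.699; C₋=(5.6874,-4.8246) cross=-24.699
  mode + wants cross > 0 → take C=(2.4365,2.0431) (cross=24.699)
ex = (C−B)/|BC| = (0.2625,0.9649); ey = (-0.9649,0.2625)
P = B + 3.05·ex + -1.29·ey = (3.1693,-0.1772)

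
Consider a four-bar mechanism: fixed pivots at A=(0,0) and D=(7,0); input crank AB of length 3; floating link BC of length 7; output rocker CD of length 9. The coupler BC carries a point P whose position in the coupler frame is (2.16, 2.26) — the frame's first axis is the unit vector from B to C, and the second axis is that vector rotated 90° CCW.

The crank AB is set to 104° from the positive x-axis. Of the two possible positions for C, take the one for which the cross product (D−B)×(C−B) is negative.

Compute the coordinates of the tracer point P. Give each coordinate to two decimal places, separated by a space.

1.44 0.66

A=(0,0), D=(7.00,0)
B = A + 3.00·(cos104°, sin104°) = (-0.7258, 2.9109)
|BD| = 8.2560
circle(B,7.00) ∩ circle(D,9.00): a=2.1900, h=6.6486
  candidates: C₊=(3.6677,8.3604) cross=54.891; C₋=(-1.0206,-4.0829) cross=-54.891
  mode - wants cross < 0 → take C=(-1.0206,-4.0829) (cross=-54.891)
ex = (C−B)/|BC| = (-0.0421,-0.9991); ey = (0.9991,-0.0421)
P = B + 2.16·ex + 2.26·ey = (1.4413,0.6576)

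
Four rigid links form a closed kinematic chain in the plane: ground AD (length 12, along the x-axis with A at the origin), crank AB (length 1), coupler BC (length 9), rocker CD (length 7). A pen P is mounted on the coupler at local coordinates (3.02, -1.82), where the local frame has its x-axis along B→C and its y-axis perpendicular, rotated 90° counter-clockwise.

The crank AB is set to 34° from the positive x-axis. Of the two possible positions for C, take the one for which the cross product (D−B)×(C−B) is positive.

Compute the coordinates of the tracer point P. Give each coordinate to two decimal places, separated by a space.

A=(0,0), D=(12.00,0)
B = A + 1.00·(cos34°, sin34°) = (0.8290, 0.5592)
|BD| = 11.1849
circle(B,9.00) ∩ circle(D,7.00): a=7.0230, h=5.6283
  candidates: C₊=(8.1246,5.8294) cross=62.952; C₋=(7.5618,-5.4132) cross=-62.952
  mode + wants cross > 0 → take C=(8.1246,5.8294) (cross=62.952)
ex = (C−B)/|BC| = (0.8106,0.5856); ey = (-0.5856,0.8106)
P = B + 3.02·ex + -1.82·ey = (4.3429,0.8523)

4.34 0.85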